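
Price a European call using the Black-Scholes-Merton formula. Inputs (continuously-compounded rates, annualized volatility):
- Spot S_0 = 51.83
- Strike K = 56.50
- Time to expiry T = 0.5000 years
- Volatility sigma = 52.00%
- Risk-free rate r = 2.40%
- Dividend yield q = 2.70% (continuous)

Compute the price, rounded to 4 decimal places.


Answer: Price = 5.6741

Derivation:
d1 = (ln(S/K) + (r - q + 0.5*sigma^2) * T) / (sigma * sqrt(T)) = -0.05485926
d2 = d1 - sigma * sqrt(T) = -0.42255479
exp(-rT) = 0.98807171; exp(-qT) = 0.98659072
C = S_0 * exp(-qT) * N(d1) - K * exp(-rT) * N(d2)
N(d1) = 0.47812529; N(d2) = 0.33631006
C = 51.8300 * 0.98659072 * 0.47812529 - 56.5000 * 0.98807171 * 0.33631006 = 5.6741


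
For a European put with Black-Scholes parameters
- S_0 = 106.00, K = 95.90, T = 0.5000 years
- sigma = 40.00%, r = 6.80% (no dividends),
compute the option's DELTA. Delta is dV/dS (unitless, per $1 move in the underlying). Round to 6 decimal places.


Answer: Delta = -0.269062

Derivation:
d1 = 0.6156535224; d2 = 0.3328108099
phi(d1) = 0.3300691295; exp(-qT) = 1.0000000000; exp(-rT) = 0.9665715046
N(-d1) = 0.2690616093
Delta = -exp(-qT) * N(-d1) = -1.0000000000 * 0.2690616093 = -0.269062


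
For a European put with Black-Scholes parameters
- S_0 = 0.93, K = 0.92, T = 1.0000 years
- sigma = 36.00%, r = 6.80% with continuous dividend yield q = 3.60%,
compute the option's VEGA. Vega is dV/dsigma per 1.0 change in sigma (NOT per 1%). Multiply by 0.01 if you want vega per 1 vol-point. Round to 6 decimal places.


d1 = 0.2989192114; d2 = -0.0610807886
phi(d1) = 0.3815112726; exp(-qT) = 0.9646402935; exp(-rT) = 0.9342604736
Vega = S * exp(-qT) * phi(d1) * sqrt(T) = 0.9300 * 0.9646402935 * 0.3815112726 * 1.0000000000 = 0.342260

Answer: Vega = 0.342260


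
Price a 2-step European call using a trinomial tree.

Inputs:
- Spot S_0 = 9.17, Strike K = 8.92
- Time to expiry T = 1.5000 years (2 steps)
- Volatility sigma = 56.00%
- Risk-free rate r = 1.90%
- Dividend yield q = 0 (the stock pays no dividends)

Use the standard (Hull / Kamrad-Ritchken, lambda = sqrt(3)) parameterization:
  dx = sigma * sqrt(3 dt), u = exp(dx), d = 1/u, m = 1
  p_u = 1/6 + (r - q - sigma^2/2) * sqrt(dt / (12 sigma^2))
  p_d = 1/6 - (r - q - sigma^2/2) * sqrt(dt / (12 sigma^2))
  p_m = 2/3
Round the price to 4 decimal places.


Answer: Price = V(0,0) = 2.2314

Derivation:
dt = T/N = 0.750000; dx = sigma*sqrt(3*dt) = 0.840000
u = exp(dx) = 2.316367; d = 1/u = 0.431711
p_u = 0.105149, p_m = 0.666667, p_d = 0.228185
Discount per step: exp(-r*dt) = 0.985851
Stock lattice S(k, j) with j the centered position index:
  k=0: S(0,+0) = 9.1700
  k=1: S(1,-1) = 3.9588; S(1,+0) = 9.1700; S(1,+1) = 21.2411
  k=2: S(2,-2) = 1.7090; S(2,-1) = 3.9588; S(2,+0) = 9.1700; S(2,+1) = 21.2411; S(2,+2) = 49.2021
Terminal payoffs V(N, j) = max(S_T - K, 0):
  V(2,-2) = 0.000000; V(2,-1) = 0.000000; V(2,+0) = 0.250000; V(2,+1) = 12.321085; V(2,+2) = 40.282148
Backward induction: V(k, j) = exp(-r*dt) * [p_u * V(k+1, j+1) + p_m * V(k+1, j) + p_d * V(k+1, j-1)]
  V(1,-1) = exp(-r*dt) * [p_u*0.250000 + p_m*0.000000 + p_d*0.000000] = 0.025915
  V(1,+0) = exp(-r*dt) * [p_u*12.321085 + p_m*0.250000 + p_d*0.000000] = 1.441525
  V(1,+1) = exp(-r*dt) * [p_u*40.282148 + p_m*12.321085 + p_d*0.250000] = 12.329766
  V(0,+0) = exp(-r*dt) * [p_u*12.329766 + p_m*1.441525 + p_d*0.025915] = 2.231366


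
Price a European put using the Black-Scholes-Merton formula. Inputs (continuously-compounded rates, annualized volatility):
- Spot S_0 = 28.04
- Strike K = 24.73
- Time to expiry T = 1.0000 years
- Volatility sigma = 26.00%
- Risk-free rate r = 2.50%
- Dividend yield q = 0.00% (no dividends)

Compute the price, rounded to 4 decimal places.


d1 = (ln(S/K) + (r - q + 0.5*sigma^2) * T) / (sigma * sqrt(T)) = 0.70928839
d2 = d1 - sigma * sqrt(T) = 0.44928839
exp(-rT) = 0.97530991; exp(-qT) = 1.00000000
P = K * exp(-rT) * N(-d2) - S_0 * exp(-qT) * N(-d1)
N(-d1) = 0.23907277; N(-d2) = 0.32661182
P = 24.7300 * 0.97530991 * 0.32661182 - 28.0400 * 1.00000000 * 0.23907277 = 1.1741

Answer: Price = 1.1741


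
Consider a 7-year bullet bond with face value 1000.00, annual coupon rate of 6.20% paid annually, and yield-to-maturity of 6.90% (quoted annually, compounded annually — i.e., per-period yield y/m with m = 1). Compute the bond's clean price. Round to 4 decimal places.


Coupon per period c = face * coupon_rate / m = 62.000000
Periods per year m = 1; per-period yield y/m = 0.069000
Number of cashflows N = 7
Cashflows (t years, CF_t, discount factor 1/(1+y/m)^(m*t), PV):
  t = 1.0000: CF_t = 62.000000, DF = 0.935454, PV = 57.998129
  t = 2.0000: CF_t = 62.000000, DF = 0.875074, PV = 54.254564
  t = 3.0000: CF_t = 62.000000, DF = 0.818591, PV = 50.752633
  t = 4.0000: CF_t = 62.000000, DF = 0.765754, PV = 47.476738
  t = 5.0000: CF_t = 62.000000, DF = 0.716327, PV = 44.412290
  t = 6.0000: CF_t = 62.000000, DF = 0.670091, PV = 41.545640
  t = 7.0000: CF_t = 1062.000000, DF = 0.626839, PV = 665.703101
Price P = sum_t PV_t = 962.143095

Answer: Price = 962.1431


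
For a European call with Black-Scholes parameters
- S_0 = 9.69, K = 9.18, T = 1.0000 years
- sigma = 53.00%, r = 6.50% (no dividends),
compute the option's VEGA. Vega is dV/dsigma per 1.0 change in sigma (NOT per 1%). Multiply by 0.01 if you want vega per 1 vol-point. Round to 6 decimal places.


d1 = 0.4896551345; d2 = -0.0403448655
phi(d1) = 0.3538721432; exp(-qT) = 1.0000000000; exp(-rT) = 0.9370674634
Vega = S * exp(-qT) * phi(d1) * sqrt(T) = 9.6900 * 1.0000000000 * 0.3538721432 * 1.0000000000 = 3.429021

Answer: Vega = 3.429021


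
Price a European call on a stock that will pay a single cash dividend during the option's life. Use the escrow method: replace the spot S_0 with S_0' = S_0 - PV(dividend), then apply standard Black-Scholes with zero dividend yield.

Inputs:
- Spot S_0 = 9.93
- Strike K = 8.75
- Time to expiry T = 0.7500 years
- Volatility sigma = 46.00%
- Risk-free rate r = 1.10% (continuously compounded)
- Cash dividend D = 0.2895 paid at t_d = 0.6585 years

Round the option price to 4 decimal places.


Answer: Price = 1.9781

Derivation:
PV(D) = D * exp(-r * t_d) = 0.2895 * 0.99278267 = 0.28741058
S_0' = S_0 - PV(D) = 9.9300 - 0.28741058 = 9.64258942
d1 = (ln(S_0'/K) + (r + sigma^2/2)*T) / (sigma*sqrt(T)) = 0.46372770
d2 = d1 - sigma*sqrt(T) = 0.06535601
exp(-rT) = 0.99178394
N(d1) = 0.67857857; N(d2) = 0.52605473
C = S_0' * N(d1) - K * exp(-rT) * N(d2) = 9.64258942 * 0.67857857 - 8.7500 * 0.99178394 * 0.52605473 = 1.9781


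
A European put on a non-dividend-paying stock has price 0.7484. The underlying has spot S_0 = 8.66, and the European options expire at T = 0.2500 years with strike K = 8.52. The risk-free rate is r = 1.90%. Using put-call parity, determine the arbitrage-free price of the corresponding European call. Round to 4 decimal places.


Answer: Call price = 0.9288

Derivation:
Put-call parity: C - P = S_0 * exp(-qT) - K * exp(-rT).
S_0 * exp(-qT) = 8.6600 * 1.00000000 = 8.66000000
K * exp(-rT) = 8.5200 * 0.99526126 = 8.47962596
C = P + S*exp(-qT) - K*exp(-rT)
C = 0.7484 + 8.66000000 - 8.47962596 = 0.9288


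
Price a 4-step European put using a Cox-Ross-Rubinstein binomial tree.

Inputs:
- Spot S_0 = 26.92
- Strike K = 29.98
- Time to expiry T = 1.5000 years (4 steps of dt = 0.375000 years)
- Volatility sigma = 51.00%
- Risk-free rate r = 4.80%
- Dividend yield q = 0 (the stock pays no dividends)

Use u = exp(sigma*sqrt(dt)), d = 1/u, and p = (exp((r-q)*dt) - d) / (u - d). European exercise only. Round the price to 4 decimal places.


Answer: Price = V(0,0) = 7.2484

Derivation:
dt = T/N = 0.375000
u = exp(sigma*sqrt(dt)) = 1.366578; d = 1/u = 0.731755
p = (exp((r-q)*dt) - d) / (u - d) = 0.451162
Discount per step: exp(-r*dt) = 0.982161
Stock lattice S(k, i) with i counting down-moves:
  k=0: S(0,0) = 26.9200
  k=1: S(1,0) = 36.7883; S(1,1) = 19.6988
  k=2: S(2,0) = 50.2741; S(2,1) = 26.9200; S(2,2) = 14.4147
  k=3: S(3,0) = 68.7034; S(3,1) = 36.7883; S(3,2) = 19.6988; S(3,3) = 10.5480
  k=4: S(4,0) = 93.8886; S(4,1) = 50.2741; S(4,2) = 26.9200; S(4,3) = 14.4147; S(4,4) = 7.7186
Terminal payoffs V(N, i) = max(K - S_T, 0):
  V(4,0) = 0.000000; V(4,1) = 0.000000; V(4,2) = 3.060000; V(4,3) = 15.565284; V(4,4) = 22.261425
Backward induction: V(k, i) = exp(-r*dt) * [p * V(k+1, i) + (1-p) * V(k+1, i+1)].
  V(3,0) = exp(-r*dt) * [p*0.000000 + (1-p)*0.000000] = 0.000000
  V(3,1) = exp(-r*dt) * [p*0.000000 + (1-p)*3.060000] = 1.649485
  V(3,2) = exp(-r*dt) * [p*3.060000 + (1-p)*15.565284] = 9.746351
  V(3,3) = exp(-r*dt) * [p*15.565284 + (1-p)*22.261425] = 18.897152
  V(2,0) = exp(-r*dt) * [p*0.000000 + (1-p)*1.649485] = 0.889150
  V(2,1) = exp(-r*dt) * [p*1.649485 + (1-p)*9.746351] = 5.984653
  V(2,2) = exp(-r*dt) * [p*9.746351 + (1-p)*18.897152] = 14.505200
  V(1,0) = exp(-r*dt) * [p*0.889150 + (1-p)*5.984653] = 3.620005
  V(1,1) = exp(-r*dt) * [p*5.984653 + (1-p)*14.505200] = 10.470870
  V(0,0) = exp(-r*dt) * [p*3.620005 + (1-p)*10.470870] = 7.248368


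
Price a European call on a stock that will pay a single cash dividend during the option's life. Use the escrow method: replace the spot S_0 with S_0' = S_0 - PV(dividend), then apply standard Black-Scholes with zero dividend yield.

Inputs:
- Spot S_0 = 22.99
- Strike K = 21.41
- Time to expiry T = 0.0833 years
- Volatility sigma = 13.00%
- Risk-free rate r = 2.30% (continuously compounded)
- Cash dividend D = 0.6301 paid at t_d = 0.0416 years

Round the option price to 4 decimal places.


PV(D) = D * exp(-r * t_d) = 0.6301 * 0.99904366 = 0.62949741
S_0' = S_0 - PV(D) = 22.9900 - 0.62949741 = 22.36050259
d1 = (ln(S_0'/K) + (r + sigma^2/2)*T) / (sigma*sqrt(T)) = 1.22754496
d2 = d1 - sigma*sqrt(T) = 1.19002470
exp(-rT) = 0.99808593
N(d1) = 0.89019108; N(d2) = 0.88298166
C = S_0' * N(d1) - K * exp(-rT) * N(d2) = 22.36050259 * 0.89019108 - 21.4100 * 0.99808593 * 0.88298166 = 1.0367

Answer: Price = 1.0367


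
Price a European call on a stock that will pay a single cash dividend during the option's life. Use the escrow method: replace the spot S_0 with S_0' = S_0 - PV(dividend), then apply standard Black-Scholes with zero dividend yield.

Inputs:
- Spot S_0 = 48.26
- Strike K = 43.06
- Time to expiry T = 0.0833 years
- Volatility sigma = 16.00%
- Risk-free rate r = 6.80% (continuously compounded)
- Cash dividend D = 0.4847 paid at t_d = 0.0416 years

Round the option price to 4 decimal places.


Answer: Price = 4.9660

Derivation:
PV(D) = D * exp(-r * t_d) = 0.4847 * 0.99717520 = 0.48333082
S_0' = S_0 - PV(D) = 48.2600 - 0.48333082 = 47.77666918
d1 = (ln(S_0'/K) + (r + sigma^2/2)*T) / (sigma*sqrt(T)) = 2.39663258
d2 = d1 - sigma*sqrt(T) = 2.35045380
exp(-rT) = 0.99435161
N(d1) = 0.99172675; N(d2) = 0.99062473
C = S_0' * N(d1) - K * exp(-rT) * N(d2) = 47.77666918 * 0.99172675 - 43.0600 * 0.99435161 * 0.99062473 = 4.9660


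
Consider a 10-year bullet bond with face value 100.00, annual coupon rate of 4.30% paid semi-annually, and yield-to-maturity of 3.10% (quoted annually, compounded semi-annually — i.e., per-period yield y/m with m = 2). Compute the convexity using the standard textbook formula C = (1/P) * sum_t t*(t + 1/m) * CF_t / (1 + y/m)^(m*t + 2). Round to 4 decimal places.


Coupon per period c = face * coupon_rate / m = 2.150000
Periods per year m = 2; per-period yield y/m = 0.015500
Number of cashflows N = 20
Cashflows (t years, CF_t, discount factor 1/(1+y/m)^(m*t), PV):
  t = 0.5000: CF_t = 2.150000, DF = 0.984737, PV = 2.117184
  t = 1.0000: CF_t = 2.150000, DF = 0.969706, PV = 2.084868
  t = 1.5000: CF_t = 2.150000, DF = 0.954905, PV = 2.053046
  t = 2.0000: CF_t = 2.150000, DF = 0.940330, PV = 2.021709
  t = 2.5000: CF_t = 2.150000, DF = 0.925977, PV = 1.990851
  t = 3.0000: CF_t = 2.150000, DF = 0.911844, PV = 1.960464
  t = 3.5000: CF_t = 2.150000, DF = 0.897926, PV = 1.930541
  t = 4.0000: CF_t = 2.150000, DF = 0.884220, PV = 1.901074
  t = 4.5000: CF_t = 2.150000, DF = 0.870724, PV = 1.872057
  t = 5.0000: CF_t = 2.150000, DF = 0.857434, PV = 1.843483
  t = 5.5000: CF_t = 2.150000, DF = 0.844347, PV = 1.815345
  t = 6.0000: CF_t = 2.150000, DF = 0.831459, PV = 1.787637
  t = 6.5000: CF_t = 2.150000, DF = 0.818768, PV = 1.760352
  t = 7.0000: CF_t = 2.150000, DF = 0.806271, PV = 1.733483
  t = 7.5000: CF_t = 2.150000, DF = 0.793964, PV = 1.707024
  t = 8.0000: CF_t = 2.150000, DF = 0.781846, PV = 1.680969
  t = 8.5000: CF_t = 2.150000, DF = 0.769912, PV = 1.655311
  t = 9.0000: CF_t = 2.150000, DF = 0.758161, PV = 1.630046
  t = 9.5000: CF_t = 2.150000, DF = 0.746589, PV = 1.605166
  t = 10.0000: CF_t = 102.150000, DF = 0.735193, PV = 75.099979
Price P = sum_t PV_t = 110.250588
Convexity numerator sum_t t*(t + 1/m) * CF_t / (1+y/m)^(m*t + 2):
  t = 0.5000: term = 1.026523
  t = 1.0000: term = 3.032564
  t = 1.5000: term = 5.972554
  t = 2.0000: term = 9.802320
  t = 2.5000: term = 14.479055
  t = 3.0000: term = 19.961278
  t = 3.5000: term = 26.208801
  t = 4.0000: term = 33.182697
  t = 4.5000: term = 40.845270
  t = 5.0000: term = 49.160017
  t = 5.5000: term = 58.091600
  t = 6.0000: term = 67.605819
  t = 6.5000: term = 77.669577
  t = 7.0000: term = 88.250855
  t = 7.5000: term = 99.318680
  t = 8.0000: term = 110.843103
  t = 8.5000: term = 122.795165
  t = 9.0000: term = 135.146879
  t = 9.5000: term = 147.871195
  t = 10.0000: term = 7646.615622
Convexity = (1/P) * sum = 8757.879574 / 110.250588 = 79.436126

Answer: Convexity = 79.4361


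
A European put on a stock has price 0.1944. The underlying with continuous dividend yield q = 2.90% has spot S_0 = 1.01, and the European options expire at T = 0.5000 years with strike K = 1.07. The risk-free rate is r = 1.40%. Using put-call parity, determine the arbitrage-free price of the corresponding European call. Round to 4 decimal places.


Put-call parity: C - P = S_0 * exp(-qT) - K * exp(-rT).
S_0 * exp(-qT) = 1.0100 * 0.98560462 = 0.99546066
K * exp(-rT) = 1.0700 * 0.99302444 = 1.06253615
C = P + S*exp(-qT) - K*exp(-rT)
C = 0.1944 + 0.99546066 - 1.06253615 = 0.1273

Answer: Call price = 0.1273


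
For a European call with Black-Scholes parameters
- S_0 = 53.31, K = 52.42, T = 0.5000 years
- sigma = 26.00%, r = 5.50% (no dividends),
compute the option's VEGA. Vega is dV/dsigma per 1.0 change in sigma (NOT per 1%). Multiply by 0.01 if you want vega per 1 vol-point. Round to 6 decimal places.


Answer: Vega = 14.226994

Derivation:
d1 = 0.3330784770; d2 = 0.1492307139
phi(d1) = 0.3774152763; exp(-qT) = 1.0000000000; exp(-rT) = 0.9728746826
Vega = S * exp(-qT) * phi(d1) * sqrt(T) = 53.3100 * 1.0000000000 * 0.3774152763 * 0.7071067812 = 14.226994


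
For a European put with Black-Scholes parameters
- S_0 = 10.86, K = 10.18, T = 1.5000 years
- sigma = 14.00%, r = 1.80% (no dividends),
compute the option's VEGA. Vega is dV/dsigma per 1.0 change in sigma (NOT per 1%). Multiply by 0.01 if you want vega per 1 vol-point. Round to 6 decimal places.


Answer: Vega = 4.377540

Derivation:
d1 = 0.6203117183; d2 = 0.4488474363
phi(d1) = 0.3291203311; exp(-qT) = 1.0000000000; exp(-rT) = 0.9733612415
Vega = S * exp(-qT) * phi(d1) * sqrt(T) = 10.8600 * 1.0000000000 * 0.3291203311 * 1.2247448714 = 4.377540


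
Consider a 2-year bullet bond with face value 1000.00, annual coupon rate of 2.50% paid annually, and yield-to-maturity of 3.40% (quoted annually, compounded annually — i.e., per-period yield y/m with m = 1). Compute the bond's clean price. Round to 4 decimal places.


Coupon per period c = face * coupon_rate / m = 25.000000
Periods per year m = 1; per-period yield y/m = 0.034000
Number of cashflows N = 2
Cashflows (t years, CF_t, discount factor 1/(1+y/m)^(m*t), PV):
  t = 1.0000: CF_t = 25.000000, DF = 0.967118, PV = 24.177950
  t = 2.0000: CF_t = 1025.000000, DF = 0.935317, PV = 958.700134
Price P = sum_t PV_t = 982.878083

Answer: Price = 982.8781


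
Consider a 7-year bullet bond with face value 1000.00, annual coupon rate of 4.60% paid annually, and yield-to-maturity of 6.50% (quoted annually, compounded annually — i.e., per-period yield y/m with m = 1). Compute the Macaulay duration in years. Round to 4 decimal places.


Coupon per period c = face * coupon_rate / m = 46.000000
Periods per year m = 1; per-period yield y/m = 0.065000
Number of cashflows N = 7
Cashflows (t years, CF_t, discount factor 1/(1+y/m)^(m*t), PV):
  t = 1.0000: CF_t = 46.000000, DF = 0.938967, PV = 43.192488
  t = 2.0000: CF_t = 46.000000, DF = 0.881659, PV = 40.556327
  t = 3.0000: CF_t = 46.000000, DF = 0.827849, PV = 38.081058
  t = 4.0000: CF_t = 46.000000, DF = 0.777323, PV = 35.756862
  t = 5.0000: CF_t = 46.000000, DF = 0.729881, PV = 33.574518
  t = 6.0000: CF_t = 46.000000, DF = 0.685334, PV = 31.525369
  t = 7.0000: CF_t = 1046.000000, DF = 0.643506, PV = 673.107501
Price P = sum_t PV_t = 895.794124
Macaulay numerator sum_t t * PV_t:
  t * PV_t at t = 1.0000: 43.192488
  t * PV_t at t = 2.0000: 81.112654
  t * PV_t at t = 3.0000: 114.243175
  t * PV_t at t = 4.0000: 143.027449
  t * PV_t at t = 5.0000: 167.872592
  t * PV_t at t = 6.0000: 189.152217
  t * PV_t at t = 7.0000: 4711.752505
Macaulay duration D = (sum_t t * PV_t) / P = 5450.353080 / 895.794124 = 6.084381

Answer: Macaulay duration = 6.0844 years


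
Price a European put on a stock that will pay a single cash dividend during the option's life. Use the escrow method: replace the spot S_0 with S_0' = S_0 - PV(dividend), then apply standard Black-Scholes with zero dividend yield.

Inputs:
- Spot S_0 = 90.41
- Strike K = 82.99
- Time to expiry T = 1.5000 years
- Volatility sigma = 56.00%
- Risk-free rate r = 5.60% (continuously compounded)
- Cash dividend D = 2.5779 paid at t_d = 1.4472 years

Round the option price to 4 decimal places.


Answer: Price = 16.6431

Derivation:
PV(D) = D * exp(-r * t_d) = 2.5779 * 0.92215385 = 2.37722042
S_0' = S_0 - PV(D) = 90.4100 - 2.37722042 = 88.03277958
d1 = (ln(S_0'/K) + (r + sigma^2/2)*T) / (sigma*sqrt(T)) = 0.55141094
d2 = d1 - sigma*sqrt(T) = -0.13444619
exp(-rT) = 0.91943126
N(-d1) = 0.29067600; N(-d2) = 0.55347512
P = K * exp(-rT) * N(-d2) - S_0' * N(-d1) = 82.9900 * 0.91943126 * 0.55347512 - 88.03277958 * 0.29067600 = 16.6431


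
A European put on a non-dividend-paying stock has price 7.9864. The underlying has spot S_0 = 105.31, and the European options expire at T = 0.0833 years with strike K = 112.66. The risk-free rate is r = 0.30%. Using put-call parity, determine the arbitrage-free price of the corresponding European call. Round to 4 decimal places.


Put-call parity: C - P = S_0 * exp(-qT) - K * exp(-rT).
S_0 * exp(-qT) = 105.3100 * 1.00000000 = 105.31000000
K * exp(-rT) = 112.6600 * 0.99975013 = 112.63184978
C = P + S*exp(-qT) - K*exp(-rT)
C = 7.9864 + 105.31000000 - 112.63184978 = 0.6646

Answer: Call price = 0.6646


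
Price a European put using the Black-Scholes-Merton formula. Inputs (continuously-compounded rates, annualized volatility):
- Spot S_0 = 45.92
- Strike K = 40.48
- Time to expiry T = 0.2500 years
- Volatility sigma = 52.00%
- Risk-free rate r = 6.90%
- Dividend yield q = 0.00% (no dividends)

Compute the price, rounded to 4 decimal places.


d1 = (ln(S/K) + (r - q + 0.5*sigma^2) * T) / (sigma * sqrt(T)) = 0.68131818
d2 = d1 - sigma * sqrt(T) = 0.42131818
exp(-rT) = 0.98289793; exp(-qT) = 1.00000000
P = K * exp(-rT) * N(-d2) - S_0 * exp(-qT) * N(-d1)
N(-d1) = 0.24783509; N(-d2) = 0.33676138
P = 40.4800 * 0.98289793 * 0.33676138 - 45.9200 * 1.00000000 * 0.24783509 = 2.0184

Answer: Price = 2.0184


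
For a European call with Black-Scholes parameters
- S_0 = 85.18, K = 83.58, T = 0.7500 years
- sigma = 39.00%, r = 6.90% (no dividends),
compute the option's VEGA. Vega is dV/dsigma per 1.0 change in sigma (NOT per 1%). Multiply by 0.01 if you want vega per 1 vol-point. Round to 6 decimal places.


Answer: Vega = 27.397590

Derivation:
d1 = 0.3782381716; d2 = 0.0404882642
phi(d1) = 0.3714018717; exp(-qT) = 1.0000000000; exp(-rT) = 0.9495662287
Vega = S * exp(-qT) * phi(d1) * sqrt(T) = 85.1800 * 1.0000000000 * 0.3714018717 * 0.8660254038 = 27.397590


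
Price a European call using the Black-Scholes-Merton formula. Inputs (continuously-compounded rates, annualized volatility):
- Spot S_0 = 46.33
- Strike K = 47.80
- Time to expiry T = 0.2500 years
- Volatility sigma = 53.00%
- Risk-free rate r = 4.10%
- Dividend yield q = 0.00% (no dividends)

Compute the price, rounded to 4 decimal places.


Answer: Price = 4.4596

Derivation:
d1 = (ln(S/K) + (r - q + 0.5*sigma^2) * T) / (sigma * sqrt(T)) = 0.05330777
d2 = d1 - sigma * sqrt(T) = -0.21169223
exp(-rT) = 0.98980235; exp(-qT) = 1.00000000
C = S_0 * exp(-qT) * N(d1) - K * exp(-rT) * N(d2)
N(d1) = 0.52125666; N(d2) = 0.41617358
C = 46.3300 * 1.00000000 * 0.52125666 - 47.8000 * 0.98980235 * 0.41617358 = 4.4596


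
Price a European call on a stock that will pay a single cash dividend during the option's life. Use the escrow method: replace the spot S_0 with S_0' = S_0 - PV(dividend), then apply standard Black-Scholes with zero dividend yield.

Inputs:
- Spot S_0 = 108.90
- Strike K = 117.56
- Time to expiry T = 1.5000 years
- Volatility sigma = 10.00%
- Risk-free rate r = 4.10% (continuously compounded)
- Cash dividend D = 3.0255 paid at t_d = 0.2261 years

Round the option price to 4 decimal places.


Answer: Price = 3.2828

Derivation:
PV(D) = D * exp(-r * t_d) = 3.0255 * 0.99077273 = 2.99758291
S_0' = S_0 - PV(D) = 108.9000 - 2.99758291 = 105.90241709
d1 = (ln(S_0'/K) + (r + sigma^2/2)*T) / (sigma*sqrt(T)) = -0.28929098
d2 = d1 - sigma*sqrt(T) = -0.41176547
exp(-rT) = 0.94035295
N(d1) = 0.38617936; N(d2) = 0.34025567
C = S_0' * N(d1) - K * exp(-rT) * N(d2) = 105.90241709 * 0.38617936 - 117.5600 * 0.94035295 * 0.34025567 = 3.2828


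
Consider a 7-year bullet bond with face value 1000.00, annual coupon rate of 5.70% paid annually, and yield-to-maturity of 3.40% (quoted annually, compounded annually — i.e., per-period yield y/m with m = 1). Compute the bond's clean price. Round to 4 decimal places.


Coupon per period c = face * coupon_rate / m = 57.000000
Periods per year m = 1; per-period yield y/m = 0.034000
Number of cashflows N = 7
Cashflows (t years, CF_t, discount factor 1/(1+y/m)^(m*t), PV):
  t = 1.0000: CF_t = 57.000000, DF = 0.967118, PV = 55.125725
  t = 2.0000: CF_t = 57.000000, DF = 0.935317, PV = 53.313081
  t = 3.0000: CF_t = 57.000000, DF = 0.904562, PV = 51.560039
  t = 4.0000: CF_t = 57.000000, DF = 0.874818, PV = 49.864641
  t = 5.0000: CF_t = 57.000000, DF = 0.846052, PV = 48.224992
  t = 6.0000: CF_t = 57.000000, DF = 0.818233, PV = 46.639257
  t = 7.0000: CF_t = 1057.000000, DF = 0.791327, PV = 836.433110
Price P = sum_t PV_t = 1141.160846

Answer: Price = 1141.1608


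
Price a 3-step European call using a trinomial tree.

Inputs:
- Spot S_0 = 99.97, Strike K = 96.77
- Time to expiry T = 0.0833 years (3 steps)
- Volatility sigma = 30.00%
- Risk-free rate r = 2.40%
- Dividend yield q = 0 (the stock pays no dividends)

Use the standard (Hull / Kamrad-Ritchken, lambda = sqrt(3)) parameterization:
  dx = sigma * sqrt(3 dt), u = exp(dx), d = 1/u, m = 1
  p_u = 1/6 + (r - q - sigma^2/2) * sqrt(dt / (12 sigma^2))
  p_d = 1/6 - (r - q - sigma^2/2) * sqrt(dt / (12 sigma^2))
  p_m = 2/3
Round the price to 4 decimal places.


dt = T/N = 0.027767; dx = sigma*sqrt(3*dt) = 0.086585
u = exp(dx) = 1.090444; d = 1/u = 0.917057
p_u = 0.163299, p_m = 0.666667, p_d = 0.170034
Discount per step: exp(-r*dt) = 0.999334
Stock lattice S(k, j) with j the centered position index:
  k=0: S(0,+0) = 99.9700
  k=1: S(1,-1) = 91.6782; S(1,+0) = 99.9700; S(1,+1) = 109.0117
  k=2: S(2,-2) = 84.0742; S(2,-1) = 91.6782; S(2,+0) = 99.9700; S(2,+1) = 109.0117; S(2,+2) = 118.8712
  k=3: S(3,-3) = 77.1009; S(3,-2) = 84.0742; S(3,-1) = 91.6782; S(3,+0) = 99.9700; S(3,+1) = 109.0117; S(3,+2) = 118.8712; S(3,+3) = 129.6224
Terminal payoffs V(N, j) = max(S_T - K, 0):
  V(3,-3) = 0.000000; V(3,-2) = 0.000000; V(3,-1) = 0.000000; V(3,+0) = 3.200000; V(3,+1) = 12.241716; V(3,+2) = 22.101203; V(3,+3) = 32.852424
Backward induction: V(k, j) = exp(-r*dt) * [p_u * V(k+1, j+1) + p_m * V(k+1, j) + p_d * V(k+1, j-1)]
  V(2,-2) = exp(-r*dt) * [p_u*0.000000 + p_m*0.000000 + p_d*0.000000] = 0.000000
  V(2,-1) = exp(-r*dt) * [p_u*3.200000 + p_m*0.000000 + p_d*0.000000] = 0.522210
  V(2,+0) = exp(-r*dt) * [p_u*12.241716 + p_m*3.200000 + p_d*0.000000] = 4.129646
  V(2,+1) = exp(-r*dt) * [p_u*22.101203 + p_m*12.241716 + p_d*3.200000] = 12.306163
  V(2,+2) = exp(-r*dt) * [p_u*32.852424 + p_m*22.101203 + p_d*12.241716] = 22.165649
  V(1,-1) = exp(-r*dt) * [p_u*4.129646 + p_m*0.522210 + p_d*0.000000] = 1.021828
  V(1,+0) = exp(-r*dt) * [p_u*12.306163 + p_m*4.129646 + p_d*0.522210] = 4.848249
  V(1,+1) = exp(-r*dt) * [p_u*22.165649 + p_m*12.306163 + p_d*4.129646] = 12.517582
  V(0,+0) = exp(-r*dt) * [p_u*12.517582 + p_m*4.848249 + p_d*1.021828] = 5.446395

Answer: Price = V(0,0) = 5.4464


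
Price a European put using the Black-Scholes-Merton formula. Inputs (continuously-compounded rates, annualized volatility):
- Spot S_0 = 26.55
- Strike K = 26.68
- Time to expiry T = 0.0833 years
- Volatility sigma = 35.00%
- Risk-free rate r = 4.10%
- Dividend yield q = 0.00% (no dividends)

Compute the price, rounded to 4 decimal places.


Answer: Price = 1.0899

Derivation:
d1 = (ln(S/K) + (r - q + 0.5*sigma^2) * T) / (sigma * sqrt(T)) = 0.03596409
d2 = d1 - sigma * sqrt(T) = -0.06505200
exp(-rT) = 0.99659053; exp(-qT) = 1.00000000
P = K * exp(-rT) * N(-d2) - S_0 * exp(-qT) * N(-d1)
N(-d1) = 0.48565550; N(-d2) = 0.52593370
P = 26.6800 * 0.99659053 * 0.52593370 - 26.5500 * 1.00000000 * 0.48565550 = 1.0899


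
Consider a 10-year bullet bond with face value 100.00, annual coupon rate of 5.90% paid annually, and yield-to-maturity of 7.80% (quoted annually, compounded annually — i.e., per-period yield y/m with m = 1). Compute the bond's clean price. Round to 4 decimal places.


Answer: Price = 87.1350

Derivation:
Coupon per period c = face * coupon_rate / m = 5.900000
Periods per year m = 1; per-period yield y/m = 0.078000
Number of cashflows N = 10
Cashflows (t years, CF_t, discount factor 1/(1+y/m)^(m*t), PV):
  t = 1.0000: CF_t = 5.900000, DF = 0.927644, PV = 5.473098
  t = 2.0000: CF_t = 5.900000, DF = 0.860523, PV = 5.077086
  t = 3.0000: CF_t = 5.900000, DF = 0.798259, PV = 4.709727
  t = 4.0000: CF_t = 5.900000, DF = 0.740500, PV = 4.368949
  t = 5.0000: CF_t = 5.900000, DF = 0.686920, PV = 4.052828
  t = 6.0000: CF_t = 5.900000, DF = 0.637217, PV = 3.759581
  t = 7.0000: CF_t = 5.900000, DF = 0.591111, PV = 3.487552
  t = 8.0000: CF_t = 5.900000, DF = 0.548340, PV = 3.235206
  t = 9.0000: CF_t = 5.900000, DF = 0.508664, PV = 3.001119
  t = 10.0000: CF_t = 105.900000, DF = 0.471859, PV = 49.969885
Price P = sum_t PV_t = 87.135031


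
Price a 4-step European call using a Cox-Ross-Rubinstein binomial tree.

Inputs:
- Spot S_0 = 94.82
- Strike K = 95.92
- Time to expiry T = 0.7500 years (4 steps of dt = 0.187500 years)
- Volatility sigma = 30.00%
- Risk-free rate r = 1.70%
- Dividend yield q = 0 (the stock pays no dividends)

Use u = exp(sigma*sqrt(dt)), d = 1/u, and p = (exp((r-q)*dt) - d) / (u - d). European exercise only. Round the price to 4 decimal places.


Answer: Price = V(0,0) = 9.4583

Derivation:
dt = T/N = 0.187500
u = exp(sigma*sqrt(dt)) = 1.138719; d = 1/u = 0.878180
p = (exp((r-q)*dt) - d) / (u - d) = 0.479823
Discount per step: exp(-r*dt) = 0.996818
Stock lattice S(k, i) with i counting down-moves:
  k=0: S(0,0) = 94.8200
  k=1: S(1,0) = 107.9733; S(1,1) = 83.2690
  k=2: S(2,0) = 122.9513; S(2,1) = 94.8200; S(2,2) = 73.1252
  k=3: S(3,0) = 140.0069; S(3,1) = 107.9733; S(3,2) = 83.2690; S(3,3) = 64.2171
  k=4: S(4,0) = 159.4285; S(4,1) = 122.9513; S(4,2) = 94.8200; S(4,3) = 73.1252; S(4,4) = 56.3941
Terminal payoffs V(N, i) = max(S_T - K, 0):
  V(4,0) = 63.508509; V(4,1) = 27.031255; V(4,2) = 0.000000; V(4,3) = 0.000000; V(4,4) = 0.000000
Backward induction: V(k, i) = exp(-r*dt) * [p * V(k+1, i) + (1-p) * V(k+1, i+1)].
  V(3,0) = exp(-r*dt) * [p*63.508509 + (1-p)*27.031255] = 44.392170
  V(3,1) = exp(-r*dt) * [p*27.031255 + (1-p)*0.000000] = 12.928952
  V(3,2) = exp(-r*dt) * [p*0.000000 + (1-p)*0.000000] = 0.000000
  V(3,3) = exp(-r*dt) * [p*0.000000 + (1-p)*0.000000] = 0.000000
  V(2,0) = exp(-r*dt) * [p*44.392170 + (1-p)*12.928952] = 27.936551
  V(2,1) = exp(-r*dt) * [p*12.928952 + (1-p)*0.000000] = 6.183872
  V(2,2) = exp(-r*dt) * [p*0.000000 + (1-p)*0.000000] = 0.000000
  V(1,0) = exp(-r*dt) * [p*27.936551 + (1-p)*6.183872] = 16.568420
  V(1,1) = exp(-r*dt) * [p*6.183872 + (1-p)*0.000000] = 2.957724
  V(0,0) = exp(-r*dt) * [p*16.568420 + (1-p)*2.957724] = 9.458258


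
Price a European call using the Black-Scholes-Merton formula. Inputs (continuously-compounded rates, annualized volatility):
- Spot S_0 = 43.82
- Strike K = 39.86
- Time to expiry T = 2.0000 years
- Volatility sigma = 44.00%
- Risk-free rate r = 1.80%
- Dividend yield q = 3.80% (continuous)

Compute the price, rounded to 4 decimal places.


Answer: Price = 10.7748

Derivation:
d1 = (ln(S/K) + (r - q + 0.5*sigma^2) * T) / (sigma * sqrt(T)) = 0.39906056
d2 = d1 - sigma * sqrt(T) = -0.22319340
exp(-rT) = 0.96464029; exp(-qT) = 0.92681621
C = S_0 * exp(-qT) * N(d1) - K * exp(-rT) * N(d2)
N(d1) = 0.65507571; N(d2) = 0.41169249
C = 43.8200 * 0.92681621 * 0.65507571 - 39.8600 * 0.96464029 * 0.41169249 = 10.7748


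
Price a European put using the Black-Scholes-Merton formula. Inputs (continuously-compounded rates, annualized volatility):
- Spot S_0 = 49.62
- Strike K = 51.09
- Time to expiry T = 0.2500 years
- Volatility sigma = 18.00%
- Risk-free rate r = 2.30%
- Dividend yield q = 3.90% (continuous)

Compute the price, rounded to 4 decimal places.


d1 = (ln(S/K) + (r - q + 0.5*sigma^2) * T) / (sigma * sqrt(T)) = -0.32383117
d2 = d1 - sigma * sqrt(T) = -0.41383117
exp(-rT) = 0.99426650; exp(-qT) = 0.99029738
P = K * exp(-rT) * N(-d2) - S_0 * exp(-qT) * N(-d1)
N(-d1) = 0.62696707; N(-d2) = 0.66050112
P = 51.0900 * 0.99426650 * 0.66050112 - 49.6200 * 0.99029738 * 0.62696707 = 2.7433

Answer: Price = 2.7433


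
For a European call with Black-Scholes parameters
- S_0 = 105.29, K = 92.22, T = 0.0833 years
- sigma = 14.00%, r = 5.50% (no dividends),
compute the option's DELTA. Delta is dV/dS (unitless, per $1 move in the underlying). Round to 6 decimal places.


Answer: Delta = 0.999680

Derivation:
d1 = 3.4137943781; d2 = 3.3733879430
phi(d1) = 0.0011756494; exp(-qT) = 1.0000000000; exp(-rT) = 0.9954289791
N(d1) = 0.9996796755
Delta = exp(-qT) * N(d1) = 1.0000000000 * 0.9996796755 = 0.999680


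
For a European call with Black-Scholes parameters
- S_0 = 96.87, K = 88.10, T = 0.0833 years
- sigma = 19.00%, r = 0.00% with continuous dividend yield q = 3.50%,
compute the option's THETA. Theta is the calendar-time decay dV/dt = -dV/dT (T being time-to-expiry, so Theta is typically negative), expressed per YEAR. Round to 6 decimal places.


d1 = 1.7047775379; d2 = 1.6499402331
phi(d1) = 0.0932872571; exp(-qT) = 0.9970887459; exp(-rT) = 1.0000000000
Theta = -S*exp(-qT)*phi(d1)*sigma/(2*sqrt(T)) - r*K*exp(-rT)*N(d2) + q*S*exp(-qT)*N(d1)
N(d1) = 0.9558820388; N(d2) = 0.9505224196; sqrt(T) = 0.2886173938
Term 1 = -96.8700 * 0.9970887459 * 0.0932872571 * 0.1900 / (2 * 0.2886173938) = -2.9658319716
Term 2 = -0.0000 * 88.1000 * 1.0000000000 * 0.9505224196 = -0.0000000000
Term 3 = 0.0350 * 96.8700 * 0.9970887459 * 0.9558820388 = 3.2314352616
Theta = -2.9658319716 + (-0.0000000000) + (3.2314352616) = 0.265603

Answer: Theta = 0.265603


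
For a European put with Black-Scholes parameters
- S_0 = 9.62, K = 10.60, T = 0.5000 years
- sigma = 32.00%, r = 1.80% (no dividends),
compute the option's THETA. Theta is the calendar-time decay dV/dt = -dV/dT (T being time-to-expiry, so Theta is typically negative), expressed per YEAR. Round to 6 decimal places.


d1 = -0.2758146741; d2 = -0.5020888440
phi(d1) = 0.3840527368; exp(-qT) = 1.0000000000; exp(-rT) = 0.9910403788
Theta = -S*exp(-qT)*phi(d1)*sigma/(2*sqrt(T)) + r*K*exp(-rT)*N(-d2) - q*S*exp(-qT)*N(-d1)
N(-d1) = 0.6086547938; N(-d2) = 0.6921974864; sqrt(T) = 0.7071067812
Term 1 = -9.6200 * 1.0000000000 * 0.3840527368 * 0.3200 / (2 * 0.7071067812) = -0.8359896810
Term 2 = 0.0180 * 10.6000 * 0.9910403788 * 0.6921974864 = 0.1308879718
Term 3 = 0 (no dividend yield, q = 0)
Theta = -0.8359896810 + (0.1308879718) + (0.0000000000) = -0.705102

Answer: Theta = -0.705102


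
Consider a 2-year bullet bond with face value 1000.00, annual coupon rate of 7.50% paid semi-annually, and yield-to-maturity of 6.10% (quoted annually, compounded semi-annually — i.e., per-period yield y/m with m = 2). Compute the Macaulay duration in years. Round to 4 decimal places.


Answer: Macaulay duration = 1.8957 years

Derivation:
Coupon per period c = face * coupon_rate / m = 37.500000
Periods per year m = 2; per-period yield y/m = 0.030500
Number of cashflows N = 4
Cashflows (t years, CF_t, discount factor 1/(1+y/m)^(m*t), PV):
  t = 0.5000: CF_t = 37.500000, DF = 0.970403, PV = 36.390102
  t = 1.0000: CF_t = 37.500000, DF = 0.941681, PV = 35.313054
  t = 1.5000: CF_t = 37.500000, DF = 0.913810, PV = 34.267883
  t = 2.0000: CF_t = 1037.500000, DF = 0.886764, PV = 920.017569
Price P = sum_t PV_t = 1025.988608
Macaulay numerator sum_t t * PV_t:
  t * PV_t at t = 0.5000: 18.195051
  t * PV_t at t = 1.0000: 35.313054
  t * PV_t at t = 1.5000: 51.401825
  t * PV_t at t = 2.0000: 1840.035138
Macaulay duration D = (sum_t t * PV_t) / P = 1944.945068 / 1025.988608 = 1.895679


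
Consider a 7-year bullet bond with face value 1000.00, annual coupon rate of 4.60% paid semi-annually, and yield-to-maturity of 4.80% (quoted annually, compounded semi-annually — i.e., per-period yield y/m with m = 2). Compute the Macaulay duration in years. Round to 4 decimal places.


Answer: Macaulay duration = 6.0568 years

Derivation:
Coupon per period c = face * coupon_rate / m = 23.000000
Periods per year m = 2; per-period yield y/m = 0.024000
Number of cashflows N = 14
Cashflows (t years, CF_t, discount factor 1/(1+y/m)^(m*t), PV):
  t = 0.5000: CF_t = 23.000000, DF = 0.976562, PV = 22.460938
  t = 1.0000: CF_t = 23.000000, DF = 0.953674, PV = 21.934509
  t = 1.5000: CF_t = 23.000000, DF = 0.931323, PV = 21.420419
  t = 2.0000: CF_t = 23.000000, DF = 0.909495, PV = 20.918378
  t = 2.5000: CF_t = 23.000000, DF = 0.888178, PV = 20.428104
  t = 3.0000: CF_t = 23.000000, DF = 0.867362, PV = 19.949320
  t = 3.5000: CF_t = 23.000000, DF = 0.847033, PV = 19.481758
  t = 4.0000: CF_t = 23.000000, DF = 0.827181, PV = 19.025154
  t = 4.5000: CF_t = 23.000000, DF = 0.807794, PV = 18.579252
  t = 5.0000: CF_t = 23.000000, DF = 0.788861, PV = 18.143801
  t = 5.5000: CF_t = 23.000000, DF = 0.770372, PV = 17.718555
  t = 6.0000: CF_t = 23.000000, DF = 0.752316, PV = 17.303277
  t = 6.5000: CF_t = 23.000000, DF = 0.734684, PV = 16.897731
  t = 7.0000: CF_t = 1023.000000, DF = 0.717465, PV = 733.966504
Price P = sum_t PV_t = 988.227701
Macaulay numerator sum_t t * PV_t:
  t * PV_t at t = 0.5000: 11.230469
  t * PV_t at t = 1.0000: 21.934509
  t * PV_t at t = 1.5000: 32.130629
  t * PV_t at t = 2.0000: 41.836756
  t * PV_t at t = 2.5000: 51.070259
  t * PV_t at t = 3.0000: 59.847960
  t * PV_t at t = 3.5000: 68.186152
  t * PV_t at t = 4.0000: 76.100616
  t * PV_t at t = 4.5000: 83.606634
  t * PV_t at t = 5.0000: 90.719004
  t * PV_t at t = 5.5000: 97.452055
  t * PV_t at t = 6.0000: 103.819661
  t * PV_t at t = 6.5000: 109.835253
  t * PV_t at t = 7.0000: 5137.765531
Macaulay duration D = (sum_t t * PV_t) / P = 5985.535490 / 988.227701 = 6.056838


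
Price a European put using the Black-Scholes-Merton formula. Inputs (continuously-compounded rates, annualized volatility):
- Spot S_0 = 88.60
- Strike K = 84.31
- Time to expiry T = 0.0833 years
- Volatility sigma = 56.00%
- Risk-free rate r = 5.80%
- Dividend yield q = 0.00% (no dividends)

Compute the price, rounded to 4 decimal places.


Answer: Price = 3.5189

Derivation:
d1 = (ln(S/K) + (r - q + 0.5*sigma^2) * T) / (sigma * sqrt(T)) = 0.41778132
d2 = d1 - sigma * sqrt(T) = 0.25615558
exp(-rT) = 0.99518025; exp(-qT) = 1.00000000
P = K * exp(-rT) * N(-d2) - S_0 * exp(-qT) * N(-d1)
N(-d1) = 0.33805350; N(-d2) = 0.39891535
P = 84.3100 * 0.99518025 * 0.39891535 - 88.6000 * 1.00000000 * 0.33805350 = 3.5189


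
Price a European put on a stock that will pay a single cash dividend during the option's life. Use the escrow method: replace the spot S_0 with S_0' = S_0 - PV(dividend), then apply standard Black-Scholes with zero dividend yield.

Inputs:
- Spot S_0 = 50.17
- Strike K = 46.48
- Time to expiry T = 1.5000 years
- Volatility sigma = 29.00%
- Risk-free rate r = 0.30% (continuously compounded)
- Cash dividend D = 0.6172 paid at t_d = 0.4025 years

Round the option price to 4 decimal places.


Answer: Price = 5.2363

Derivation:
PV(D) = D * exp(-r * t_d) = 0.6172 * 0.99879323 = 0.61645518
S_0' = S_0 - PV(D) = 50.1700 - 0.61645518 = 49.55354482
d1 = (ln(S_0'/K) + (r + sigma^2/2)*T) / (sigma*sqrt(T)) = 0.37053934
d2 = d1 - sigma*sqrt(T) = 0.01536333
exp(-rT) = 0.99551011
N(-d1) = 0.35549033; N(-d2) = 0.49387116
P = K * exp(-rT) * N(-d2) - S_0' * N(-d1) = 46.4800 * 0.99551011 * 0.49387116 - 49.55354482 * 0.35549033 = 5.2363


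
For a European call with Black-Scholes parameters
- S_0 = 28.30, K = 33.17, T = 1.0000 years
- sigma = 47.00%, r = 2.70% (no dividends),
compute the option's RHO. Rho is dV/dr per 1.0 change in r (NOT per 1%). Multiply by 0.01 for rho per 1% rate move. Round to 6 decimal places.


d1 = -0.0453915921; d2 = -0.5153915921
phi(d1) = 0.3985315024; exp(-qT) = 1.0000000000; exp(-rT) = 0.9733612415
N(d2) = 0.3031397033
Rho = K*T*exp(-rT)*N(d2) = 33.1700 * 1.0000 * 0.9733612415 * 0.3031397033 = 9.787287

Answer: Rho = 9.787287


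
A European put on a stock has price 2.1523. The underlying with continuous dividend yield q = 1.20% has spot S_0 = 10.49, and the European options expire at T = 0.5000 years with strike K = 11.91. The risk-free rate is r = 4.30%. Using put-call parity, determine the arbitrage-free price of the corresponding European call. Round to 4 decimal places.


Put-call parity: C - P = S_0 * exp(-qT) - K * exp(-rT).
S_0 * exp(-qT) = 10.4900 * 0.99401796 = 10.42724844
K * exp(-rT) = 11.9100 * 0.97872948 = 11.65666808
C = P + S*exp(-qT) - K*exp(-rT)
C = 2.1523 + 10.42724844 - 11.65666808 = 0.9229

Answer: Call price = 0.9229


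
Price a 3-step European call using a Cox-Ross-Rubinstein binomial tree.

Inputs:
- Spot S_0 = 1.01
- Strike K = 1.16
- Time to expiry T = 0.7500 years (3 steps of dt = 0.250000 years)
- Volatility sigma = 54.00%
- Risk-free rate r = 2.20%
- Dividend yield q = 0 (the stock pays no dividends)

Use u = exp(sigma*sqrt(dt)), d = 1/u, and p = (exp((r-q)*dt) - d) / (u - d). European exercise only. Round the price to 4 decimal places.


dt = T/N = 0.250000
u = exp(sigma*sqrt(dt)) = 1.309964; d = 1/u = 0.763379
p = (exp((r-q)*dt) - d) / (u - d) = 0.442997
Discount per step: exp(-r*dt) = 0.994515
Stock lattice S(k, i) with i counting down-moves:
  k=0: S(0,0) = 1.0100
  k=1: S(1,0) = 1.3231; S(1,1) = 0.7710
  k=2: S(2,0) = 1.7332; S(2,1) = 1.0100; S(2,2) = 0.5886
  k=3: S(3,0) = 2.2704; S(3,1) = 1.3231; S(3,2) = 0.7710; S(3,3) = 0.4493
Terminal payoffs V(N, i) = max(S_T - K, 0):
  V(3,0) = 1.110387; V(3,1) = 0.163064; V(3,2) = 0.000000; V(3,3) = 0.000000
Backward induction: V(k, i) = exp(-r*dt) * [p * V(k+1, i) + (1-p) * V(k+1, i+1)].
  V(2,0) = exp(-r*dt) * [p*1.110387 + (1-p)*0.163064] = 0.579529
  V(2,1) = exp(-r*dt) * [p*0.163064 + (1-p)*0.000000] = 0.071841
  V(2,2) = exp(-r*dt) * [p*0.000000 + (1-p)*0.000000] = 0.000000
  V(1,0) = exp(-r*dt) * [p*0.579529 + (1-p)*0.071841] = 0.295118
  V(1,1) = exp(-r*dt) * [p*0.071841 + (1-p)*0.000000] = 0.031651
  V(0,0) = exp(-r*dt) * [p*0.295118 + (1-p)*0.031651] = 0.147552

Answer: Price = V(0,0) = 0.1476


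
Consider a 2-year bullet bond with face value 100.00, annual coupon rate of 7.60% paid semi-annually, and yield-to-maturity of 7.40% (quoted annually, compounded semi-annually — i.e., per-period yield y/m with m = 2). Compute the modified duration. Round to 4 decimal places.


Answer: Modified duration = 1.8255

Derivation:
Coupon per period c = face * coupon_rate / m = 3.800000
Periods per year m = 2; per-period yield y/m = 0.037000
Number of cashflows N = 4
Cashflows (t years, CF_t, discount factor 1/(1+y/m)^(m*t), PV):
  t = 0.5000: CF_t = 3.800000, DF = 0.964320, PV = 3.664417
  t = 1.0000: CF_t = 3.800000, DF = 0.929913, PV = 3.533671
  t = 1.5000: CF_t = 3.800000, DF = 0.896734, PV = 3.407590
  t = 2.0000: CF_t = 103.800000, DF = 0.864739, PV = 89.759893
Price P = sum_t PV_t = 100.365571
First compute Macaulay numerator sum_t t * PV_t:
  t * PV_t at t = 0.5000: 1.832208
  t * PV_t at t = 1.0000: 3.533671
  t * PV_t at t = 1.5000: 5.111385
  t * PV_t at t = 2.0000: 179.519787
Macaulay duration D = 189.997051 / 100.365571 = 1.893050
Modified duration = D / (1 + y/m) = 1.893050 / (1 + 0.037000) = 1.825506
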